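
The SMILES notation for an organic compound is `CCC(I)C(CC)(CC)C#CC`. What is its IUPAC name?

4,4-diethyl-5-iodohept-2-yne

The longest carbon chain that includes the multiple bond has 7 carbons, so the parent hydride is heptane.
There is one C≡C triple bond, indicated by the ending -yne.
The numbering direction is chosen so that numbering from this end puts the triple bond at C-2 rather than C-5.
This places the triple bond between C-2 and C-3; two ethyl groups at C-4; an iodo group at C-5.
The substituents are ordered alphabetically, ignoring any di-/tri- multipliers.
Putting it together: 4,4-diethyl-5-iodohept-2-yne.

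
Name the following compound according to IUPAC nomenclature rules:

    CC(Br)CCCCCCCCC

The longest continuous carbon chain has 11 atoms, so the parent hydride is undecane.
The numbering direction is chosen so that the substituent locant set {2} is lower than {10} at the first point of difference.
With this numbering: a bromo group at C-2.
Assembling the pieces gives 2-bromoundecane.

2-bromoundecane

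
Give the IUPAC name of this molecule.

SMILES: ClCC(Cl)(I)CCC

1,2-dichloro-2-iodopentane

The parent chain contains 5 carbons (pentane).
Number the chain so that the substituent locant set {1,2,2} is lower than {4,4,5} at the first point of difference.
With this numbering: chloro groups at C-1 and C-2; an iodo group at C-2.
Prefixes are listed alphabetically: chloro, iodo.
Assembling the pieces gives 1,2-dichloro-2-iodopentane.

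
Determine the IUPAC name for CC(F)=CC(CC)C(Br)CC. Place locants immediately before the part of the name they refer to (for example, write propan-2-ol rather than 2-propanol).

Counting along the main chain through the multiple bond gives 7 carbons: the parent is heptane.
There is one C=C double bond, indicated by the ending -ene.
Number the chain so that numbering from this end puts the double bond at C-2 rather than C-5.
This places the double bond between C-2 and C-3; a bromo group at C-5; an ethyl group at C-4; a fluoro group at C-2.
Substituent prefixes are cited in alphabetical order (multiplying prefixes like di-/tri- are ignored for ordering).
Putting it together: 5-bromo-4-ethyl-2-fluorohept-2-ene.

5-bromo-4-ethyl-2-fluorohept-2-ene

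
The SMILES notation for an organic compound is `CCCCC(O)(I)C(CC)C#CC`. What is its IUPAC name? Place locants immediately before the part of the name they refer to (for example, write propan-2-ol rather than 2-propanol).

4-ethyl-5-iodonon-2-yn-5-ol

The longest chain bearing the –OH group and the multiple bond is 9 carbons long (nonane).
An alcohol (–OH) is the principal characteristic group, giving the suffix -ol.
A C≡C triple bond in the chain gives the infix -yne-.
The numbering direction is chosen so that numbering from this end puts the triple bond at C-2 rather than C-7.
With this numbering: the hydroxyl at C-5; the triple bond between C-2 and C-3; an ethyl group at C-4; an iodo group at C-5.
The substituents are ordered alphabetically, ignoring any di-/tri- multipliers.
Assembling the pieces gives 4-ethyl-5-iodonon-2-yn-5-ol.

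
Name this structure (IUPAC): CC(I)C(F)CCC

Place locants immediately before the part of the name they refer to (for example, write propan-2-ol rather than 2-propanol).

The longest carbon chain is 6 atoms: the parent is hexane.
Number the chain so that the substituent locant set {2,3} is lower than {4,5} at the first point of difference.
With this numbering: a fluoro group at C-3; an iodo group at C-2.
The substituents are ordered alphabetically, ignoring any di-/tri- multipliers.
Assembling the pieces gives 3-fluoro-2-iodohexane.

3-fluoro-2-iodohexane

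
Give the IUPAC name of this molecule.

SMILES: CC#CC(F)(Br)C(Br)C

Counting along the main chain through the multiple bond gives 6 carbons: the parent is hexane.
There is one C≡C triple bond, indicated by the ending -yne.
Number the chain so that numbering from this end puts the triple bond at C-2 rather than C-4.
With this numbering: the triple bond between C-2 and C-3; bromo groups at C-4 and C-5; a fluoro group at C-4.
Prefixes are listed alphabetically: bromo, fluoro.
Putting it together: 4,5-dibromo-4-fluorohex-2-yne.

4,5-dibromo-4-fluorohex-2-yne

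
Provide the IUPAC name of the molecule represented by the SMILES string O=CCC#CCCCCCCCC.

dodec-3-ynal

The longest carbon chain that includes the –CHO group and the multiple bond has 12 carbons, so the parent hydride is dodecane.
An aldehyde (terminal –CHO) is the principal characteristic group, giving the suffix -al.
The chain contains a C≡C triple bond, so the unsaturation ending is -yne.
Number the chain so that the aldehyde carbon is C-1 by definition.
That gives the triple bond between C-3 and C-4.
Assembling the pieces gives dodec-3-ynal.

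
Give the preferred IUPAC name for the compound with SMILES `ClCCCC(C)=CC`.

The longest chain bearing the multiple bond is 6 carbons long (hexane).
The chain contains a C=C double bond, so the unsaturation ending is -ene.
The numbering direction is chosen so that numbering from this end puts the double bond at C-2 rather than C-4.
This places the double bond between C-2 and C-3; a chloro group at C-6; a methyl group at C-3.
Prefixes are listed alphabetically: chloro, methyl.
The name is 6-chloro-3-methylhex-2-ene.

6-chloro-3-methylhex-2-ene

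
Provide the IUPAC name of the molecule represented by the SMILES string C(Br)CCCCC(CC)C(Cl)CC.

1-bromo-7-chloro-6-ethylnonane

The parent chain contains 9 carbons (nonane).
Number the chain so that the substituent locant set {1,6,7} is lower than {3,4,9} at the first point of difference.
With this numbering: a bromo group at C-1; a chloro group at C-7; an ethyl group at C-6.
Prefixes are listed alphabetically: bromo, chloro, ethyl.
Putting it together: 1-bromo-7-chloro-6-ethylnonane.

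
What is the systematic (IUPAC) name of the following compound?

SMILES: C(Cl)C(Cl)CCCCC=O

6,7-dichloroheptanal

Counting along the main chain through the –CHO group gives 7 carbons: the parent is heptane.
The highest-priority functional group is an aldehyde (terminal –CHO), so the name ends in -al.
Number the chain so that the aldehyde carbon is C-1 by definition.
With this numbering: chloro groups at C-6 and C-7.
The name is 6,7-dichloroheptanal.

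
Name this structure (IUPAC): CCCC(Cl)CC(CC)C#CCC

7-chloro-5-ethyldec-3-yne

Counting along the main chain through the multiple bond gives 10 carbons: the parent is decane.
A C≡C triple bond in the chain gives the infix -yne-.
Number the chain so that numbering from this end puts the triple bond at C-3 rather than C-7.
With this numbering: the triple bond between C-3 and C-4; a chloro group at C-7; an ethyl group at C-5.
Prefixes are listed alphabetically: chloro, ethyl.
Assembling the pieces gives 7-chloro-5-ethyldec-3-yne.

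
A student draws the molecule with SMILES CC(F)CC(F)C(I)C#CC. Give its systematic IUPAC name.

5,7-difluoro-4-iodooct-2-yne

Counting along the main chain through the multiple bond gives 8 carbons: the parent is octane.
The chain contains a C≡C triple bond, so the unsaturation ending is -yne.
The numbering direction is chosen so that numbering from this end puts the triple bond at C-2 rather than C-6.
This places the triple bond between C-2 and C-3; fluoro groups at C-5 and C-7; an iodo group at C-4.
Prefixes are listed alphabetically: fluoro, iodo.
Assembling the pieces gives 5,7-difluoro-4-iodooct-2-yne.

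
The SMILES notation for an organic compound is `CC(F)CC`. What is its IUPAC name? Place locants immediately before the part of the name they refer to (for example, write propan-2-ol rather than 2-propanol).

The longest continuous carbon chain has 4 atoms, so the parent hydride is butane.
Choose the numbering such that the substituent locant set {2} is lower than {3} at the first point of difference.
This places a fluoro group at C-2.
The name is 2-fluorobutane.

2-fluorobutane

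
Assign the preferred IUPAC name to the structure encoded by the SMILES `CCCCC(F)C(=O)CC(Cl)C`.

2-chloro-5-fluorononan-4-one

Counting along the main chain through the carbonyl gives 9 carbons: the parent is nonane.
The highest-priority functional group is a ketone (C=O on an internal carbon), so the name ends in -one.
The numbering direction is chosen so that numbering from this end puts the carbonyl group at C-4 rather than C-6.
That gives the carbonyl at C-4; a chloro group at C-2; a fluoro group at C-5.
The substituents are ordered alphabetically, ignoring any di-/tri- multipliers.
The name is 2-chloro-5-fluorononan-4-one.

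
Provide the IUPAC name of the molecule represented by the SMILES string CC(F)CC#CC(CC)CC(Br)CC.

The longest chain bearing the multiple bond is 10 carbons long (decane).
There is one C≡C triple bond, indicated by the ending -yne.
Choose the numbering such that numbering from this end puts the triple bond at C-4 rather than C-6.
With this numbering: the triple bond between C-4 and C-5; a bromo group at C-8; an ethyl group at C-6; a fluoro group at C-2.
The substituents are ordered alphabetically, ignoring any di-/tri- multipliers.
Putting it together: 8-bromo-6-ethyl-2-fluorodec-4-yne.

8-bromo-6-ethyl-2-fluorodec-4-yne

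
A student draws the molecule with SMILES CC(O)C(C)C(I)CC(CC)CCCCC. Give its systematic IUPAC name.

6-ethyl-4-iodo-3-methylundecan-2-ol

The longest carbon chain that includes the –OH group has 11 carbons, so the parent hydride is undecane.
The highest-priority functional group is an alcohol (–OH), so the name ends in -ol.
Choose the numbering such that numbering from this end puts the hydroxyl group at C-2 rather than C-10.
That gives the hydroxyl at C-2; an ethyl group at C-6; an iodo group at C-4; a methyl group at C-3.
Substituent prefixes are cited in alphabetical order (multiplying prefixes like di-/tri- are ignored for ordering).
The name is 6-ethyl-4-iodo-3-methylundecan-2-ol.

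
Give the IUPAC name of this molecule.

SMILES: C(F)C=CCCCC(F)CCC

Counting along the main chain through the multiple bond gives 10 carbons: the parent is decane.
There is one C=C double bond, indicated by the ending -ene.
The numbering direction is chosen so that numbering from this end puts the double bond at C-2 rather than C-8.
This places the double bond between C-2 and C-3; fluoro groups at C-1 and C-7.
The name is 1,7-difluorodec-2-ene.

1,7-difluorodec-2-ene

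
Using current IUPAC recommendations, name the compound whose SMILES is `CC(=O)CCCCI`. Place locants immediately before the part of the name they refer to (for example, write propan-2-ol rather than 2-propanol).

The longest carbon chain that includes the carbonyl has 6 carbons, so the parent hydride is hexane.
The principal characteristic group is a ketone (C=O on an internal carbon), named with the suffix -one.
The numbering direction is chosen so that numbering from this end puts the carbonyl group at C-2 rather than C-5.
That gives the carbonyl at C-2; an iodo group at C-6.
Putting it together: 6-iodohexan-2-one.

6-iodohexan-2-one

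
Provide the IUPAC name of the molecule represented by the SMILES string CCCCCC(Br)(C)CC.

3-bromo-3-methyloctane

The parent chain contains 8 carbons (octane).
Number the chain so that the substituent locant set {3,3} is lower than {6,6} at the first point of difference.
That gives a bromo group at C-3; a methyl group at C-3.
The substituents are ordered alphabetically, ignoring any di-/tri- multipliers.
The name is 3-bromo-3-methyloctane.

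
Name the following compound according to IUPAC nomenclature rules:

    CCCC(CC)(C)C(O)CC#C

The longest chain bearing the –OH group and the multiple bond is 8 carbons long (octane).
The highest-priority functional group is an alcohol (–OH), so the name ends in -ol.
The chain contains a C≡C triple bond, so the unsaturation ending is -yne.
The numbering direction is chosen so that numbering from this end puts the hydroxyl group at C-4 rather than C-5.
With this numbering: the hydroxyl at C-4; the triple bond between C-1 and C-2; an ethyl group at C-5; a methyl group at C-5.
The substituents are ordered alphabetically, ignoring any di-/tri- multipliers.
Assembling the pieces gives 5-ethyl-5-methyloct-1-yn-4-ol.

5-ethyl-5-methyloct-1-yn-4-ol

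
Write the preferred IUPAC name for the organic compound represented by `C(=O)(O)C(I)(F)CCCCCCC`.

2-fluoro-2-iodononanoic acid

The longest chain bearing the –COOH group is 9 carbons long (nonane).
A carboxylic acid (terminal –COOH) is the principal characteristic group, giving the suffix -oic acid.
Choose the numbering such that the carboxylic acid carbon is C-1 by definition.
That gives a fluoro group at C-2; an iodo group at C-2.
Substituent prefixes are cited in alphabetical order (multiplying prefixes like di-/tri- are ignored for ordering).
The name is 2-fluoro-2-iodononanoic acid.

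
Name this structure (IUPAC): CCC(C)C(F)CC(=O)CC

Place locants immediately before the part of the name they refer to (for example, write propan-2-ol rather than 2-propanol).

The longest carbon chain that includes the carbonyl has 8 carbons, so the parent hydride is octane.
The principal characteristic group is a ketone (C=O on an internal carbon), named with the suffix -one.
The numbering direction is chosen so that numbering from this end puts the carbonyl group at C-3 rather than C-6.
This places the carbonyl at C-3; a fluoro group at C-5; a methyl group at C-6.
Substituent prefixes are cited in alphabetical order (multiplying prefixes like di-/tri- are ignored for ordering).
Putting it together: 5-fluoro-6-methyloctan-3-one.

5-fluoro-6-methyloctan-3-one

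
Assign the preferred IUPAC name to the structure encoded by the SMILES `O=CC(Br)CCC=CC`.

The longest chain bearing the –CHO group and the multiple bond is 7 carbons long (heptane).
The principal characteristic group is an aldehyde (terminal –CHO), named with the suffix -al.
There is one C=C double bond, indicated by the ending -ene.
Number the chain so that the aldehyde carbon is C-1 by definition.
With this numbering: the double bond between C-5 and C-6; a bromo group at C-2.
Putting it together: 2-bromohept-5-enal.

2-bromohept-5-enal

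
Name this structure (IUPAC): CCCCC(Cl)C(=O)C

3-chloroheptan-2-one

The longest carbon chain that includes the carbonyl has 7 carbons, so the parent hydride is heptane.
A ketone (C=O on an internal carbon) is the principal characteristic group, giving the suffix -one.
Number the chain so that numbering from this end puts the carbonyl group at C-2 rather than C-6.
This places the carbonyl at C-2; a chloro group at C-3.
The name is 3-chloroheptan-2-one.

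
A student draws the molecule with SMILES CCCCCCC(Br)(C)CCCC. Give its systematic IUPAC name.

5-bromo-5-methylundecane

The parent chain contains 11 carbons (undecane).
Choose the numbering such that the substituent locant set {5,5} is lower than {7,7} at the first point of difference.
With this numbering: a bromo group at C-5; a methyl group at C-5.
Substituent prefixes are cited in alphabetical order (multiplying prefixes like di-/tri- are ignored for ordering).
Assembling the pieces gives 5-bromo-5-methylundecane.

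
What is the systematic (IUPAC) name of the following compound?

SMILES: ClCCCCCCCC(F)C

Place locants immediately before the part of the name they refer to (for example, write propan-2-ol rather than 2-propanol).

1-chloro-8-fluorononane

The longest carbon chain is 9 atoms: the parent is nonane.
The numbering direction is chosen so that the substituent locant set {1,8} is lower than {2,9} at the first point of difference.
That gives a chloro group at C-1; a fluoro group at C-8.
Substituent prefixes are cited in alphabetical order (multiplying prefixes like di-/tri- are ignored for ordering).
Assembling the pieces gives 1-chloro-8-fluorononane.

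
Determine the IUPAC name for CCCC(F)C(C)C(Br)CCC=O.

Counting along the main chain through the –CHO group gives 9 carbons: the parent is nonane.
An aldehyde (terminal –CHO) is the principal characteristic group, giving the suffix -al.
The numbering direction is chosen so that the aldehyde carbon is C-1 by definition.
That gives a bromo group at C-4; a fluoro group at C-6; a methyl group at C-5.
Substituent prefixes are cited in alphabetical order (multiplying prefixes like di-/tri- are ignored for ordering).
Assembling the pieces gives 4-bromo-6-fluoro-5-methylnonanal.

4-bromo-6-fluoro-5-methylnonanal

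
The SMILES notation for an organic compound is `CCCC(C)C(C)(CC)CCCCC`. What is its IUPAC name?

5-ethyl-4,5-dimethyldecane

The longest continuous carbon chain has 10 atoms, so the parent hydride is decane.
Number the chain so that the substituent locant set {4,5,5} is lower than {6,6,7} at the first point of difference.
That gives an ethyl group at C-5; methyl groups at C-4 and C-5.
Substituent prefixes are cited in alphabetical order (multiplying prefixes like di-/tri- are ignored for ordering).
Assembling the pieces gives 5-ethyl-4,5-dimethyldecane.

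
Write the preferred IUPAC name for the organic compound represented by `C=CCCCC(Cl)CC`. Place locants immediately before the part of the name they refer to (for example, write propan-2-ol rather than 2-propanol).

The longest chain bearing the multiple bond is 8 carbons long (octane).
A C=C double bond in the chain gives the infix -ene-.
Choose the numbering such that numbering from this end puts the double bond at C-1 rather than C-7.
That gives the double bond between C-1 and C-2; a chloro group at C-6.
The name is 6-chlorooct-1-ene.

6-chlorooct-1-ene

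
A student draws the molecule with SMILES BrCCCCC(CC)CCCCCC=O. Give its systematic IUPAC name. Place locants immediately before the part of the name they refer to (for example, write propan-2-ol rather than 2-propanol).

11-bromo-7-ethylundecanal

Counting along the main chain through the –CHO group gives 11 carbons: the parent is undecane.
An aldehyde (terminal –CHO) is the principal characteristic group, giving the suffix -al.
Choose the numbering such that the aldehyde carbon is C-1 by definition.
With this numbering: a bromo group at C-11; an ethyl group at C-7.
The substituents are ordered alphabetically, ignoring any di-/tri- multipliers.
Assembling the pieces gives 11-bromo-7-ethylundecanal.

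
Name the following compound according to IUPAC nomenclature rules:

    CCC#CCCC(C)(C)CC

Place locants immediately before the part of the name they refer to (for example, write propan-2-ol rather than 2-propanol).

The longest chain bearing the multiple bond is 9 carbons long (nonane).
A C≡C triple bond in the chain gives the infix -yne-.
Number the chain so that numbering from this end puts the triple bond at C-3 rather than C-6.
This places the triple bond between C-3 and C-4; two methyl groups at C-7.
Assembling the pieces gives 7,7-dimethylnon-3-yne.

7,7-dimethylnon-3-yne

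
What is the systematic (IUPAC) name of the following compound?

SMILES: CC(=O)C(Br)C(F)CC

3-bromo-4-fluorohexan-2-one

The longest chain bearing the carbonyl is 6 carbons long (hexane).
The highest-priority functional group is a ketone (C=O on an internal carbon), so the name ends in -one.
Choose the numbering such that numbering from this end puts the carbonyl group at C-2 rather than C-5.
With this numbering: the carbonyl at C-2; a bromo group at C-3; a fluoro group at C-4.
Substituent prefixes are cited in alphabetical order (multiplying prefixes like di-/tri- are ignored for ordering).
The name is 3-bromo-4-fluorohexan-2-one.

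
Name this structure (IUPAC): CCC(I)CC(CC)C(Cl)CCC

The longest carbon chain is 9 atoms: the parent is nonane.
The numbering direction is chosen so that the substituent locant set {3,5,6} is lower than {4,5,7} at the first point of difference.
With this numbering: a chloro group at C-6; an ethyl group at C-5; an iodo group at C-3.
Prefixes are listed alphabetically: chloro, ethyl, iodo.
The name is 6-chloro-5-ethyl-3-iodononane.

6-chloro-5-ethyl-3-iodononane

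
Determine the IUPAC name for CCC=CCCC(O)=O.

The longest chain bearing the –COOH group and the multiple bond is 7 carbons long (heptane).
A carboxylic acid (terminal –COOH) is the principal characteristic group, giving the suffix -oic acid.
There is one C=C double bond, indicated by the ending -ene.
Number the chain so that the carboxylic acid carbon is C-1 by definition.
With this numbering: the double bond between C-4 and C-5.
Assembling the pieces gives hept-4-enoic acid.

hept-4-enoic acid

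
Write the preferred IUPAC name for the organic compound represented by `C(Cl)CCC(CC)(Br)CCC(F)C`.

4-bromo-1-chloro-4-ethyl-7-fluorooctane

The longest carbon chain is 8 atoms: the parent is octane.
Number the chain so that the substituent locant set {1,4,4,7} is lower than {2,5,5,8} at the first point of difference.
With this numbering: a bromo group at C-4; a chloro group at C-1; an ethyl group at C-4; a fluoro group at C-7.
Substituent prefixes are cited in alphabetical order (multiplying prefixes like di-/tri- are ignored for ordering).
The name is 4-bromo-1-chloro-4-ethyl-7-fluorooctane.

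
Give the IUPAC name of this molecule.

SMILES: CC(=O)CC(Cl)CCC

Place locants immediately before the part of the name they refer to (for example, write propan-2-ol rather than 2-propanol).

4-chloroheptan-2-one

Counting along the main chain through the carbonyl gives 7 carbons: the parent is heptane.
The highest-priority functional group is a ketone (C=O on an internal carbon), so the name ends in -one.
Choose the numbering such that numbering from this end puts the carbonyl group at C-2 rather than C-6.
This places the carbonyl at C-2; a chloro group at C-4.
Assembling the pieces gives 4-chloroheptan-2-one.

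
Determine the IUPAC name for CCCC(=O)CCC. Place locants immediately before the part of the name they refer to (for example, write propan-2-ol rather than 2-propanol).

The longest chain bearing the carbonyl is 7 carbons long (heptane).
The principal characteristic group is a ketone (C=O on an internal carbon), named with the suffix -one.
Numbering from either end gives identical locants here.
With this numbering: the carbonyl at C-4.
Putting it together: heptan-4-one.

heptan-4-one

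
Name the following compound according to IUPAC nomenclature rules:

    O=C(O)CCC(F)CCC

The longest carbon chain that includes the –COOH group has 7 carbons, so the parent hydride is heptane.
The principal characteristic group is a carboxylic acid (terminal –COOH), named with the suffix -oic acid.
Number the chain so that the carboxylic acid carbon is C-1 by definition.
That gives a fluoro group at C-4.
The name is 4-fluoroheptanoic acid.

4-fluoroheptanoic acid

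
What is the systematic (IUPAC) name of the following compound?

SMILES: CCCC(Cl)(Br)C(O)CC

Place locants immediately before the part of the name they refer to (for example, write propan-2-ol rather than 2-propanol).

The longest carbon chain that includes the –OH group has 7 carbons, so the parent hydride is heptane.
An alcohol (–OH) is the principal characteristic group, giving the suffix -ol.
Choose the numbering such that numbering from this end puts the hydroxyl group at C-3 rather than C-5.
This places the hydroxyl at C-3; a bromo group at C-4; a chloro group at C-4.
Prefixes are listed alphabetically: bromo, chloro.
Assembling the pieces gives 4-bromo-4-chloroheptan-3-ol.

4-bromo-4-chloroheptan-3-ol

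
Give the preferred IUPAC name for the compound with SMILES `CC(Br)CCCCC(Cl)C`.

The longest continuous carbon chain has 8 atoms, so the parent hydride is octane.
Choose the numbering such that the locant sets are identical either way, so the alphabetically earlier bromo substituent takes the lower locant (2 rather than 7).
This places a bromo group at C-2; a chloro group at C-7.
Prefixes are listed alphabetically: bromo, chloro.
Putting it together: 2-bromo-7-chlorooctane.

2-bromo-7-chlorooctane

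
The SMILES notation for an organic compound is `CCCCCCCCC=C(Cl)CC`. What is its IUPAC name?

The longest carbon chain that includes the multiple bond has 12 carbons, so the parent hydride is dodecane.
The chain contains a C=C double bond, so the unsaturation ending is -ene.
Choose the numbering such that numbering from this end puts the double bond at C-3 rather than C-9.
This places the double bond between C-3 and C-4; a chloro group at C-3.
Putting it together: 3-chlorododec-3-ene.

3-chlorododec-3-ene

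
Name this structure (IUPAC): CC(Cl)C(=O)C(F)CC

2-chloro-4-fluorohexan-3-one

The longest chain bearing the carbonyl is 6 carbons long (hexane).
A ketone (C=O on an internal carbon) is the principal characteristic group, giving the suffix -one.
Number the chain so that numbering from this end puts the carbonyl group at C-3 rather than C-4.
That gives the carbonyl at C-3; a chloro group at C-2; a fluoro group at C-4.
Prefixes are listed alphabetically: chloro, fluoro.
Assembling the pieces gives 2-chloro-4-fluorohexan-3-one.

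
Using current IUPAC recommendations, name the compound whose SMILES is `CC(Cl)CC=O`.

Counting along the main chain through the –CHO group gives 4 carbons: the parent is butane.
The highest-priority functional group is an aldehyde (terminal –CHO), so the name ends in -al.
Number the chain so that the aldehyde carbon is C-1 by definition.
This places a chloro group at C-3.
The name is 3-chlorobutanal.

3-chlorobutanal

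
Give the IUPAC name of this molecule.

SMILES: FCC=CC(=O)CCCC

Counting along the main chain through the carbonyl and the multiple bond gives 8 carbons: the parent is octane.
A ketone (C=O on an internal carbon) is the principal characteristic group, giving the suffix -one.
The chain contains a C=C double bond, so the unsaturation ending is -ene.
Choose the numbering such that numbering from this end puts the carbonyl group at C-4 rather than C-5.
This places the carbonyl at C-4; the double bond between C-2 and C-3; a fluoro group at C-1.
The name is 1-fluorooct-2-en-4-one.

1-fluorooct-2-en-4-one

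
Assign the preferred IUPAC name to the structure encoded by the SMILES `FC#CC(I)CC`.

1-fluoro-3-iodopent-1-yne

The longest chain bearing the multiple bond is 5 carbons long (pentane).
A C≡C triple bond in the chain gives the infix -yne-.
Number the chain so that numbering from this end puts the triple bond at C-1 rather than C-4.
With this numbering: the triple bond between C-1 and C-2; a fluoro group at C-1; an iodo group at C-3.
Prefixes are listed alphabetically: fluoro, iodo.
Assembling the pieces gives 1-fluoro-3-iodopent-1-yne.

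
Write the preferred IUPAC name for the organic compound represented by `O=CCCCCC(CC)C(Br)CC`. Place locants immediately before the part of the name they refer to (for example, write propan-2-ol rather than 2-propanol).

7-bromo-6-ethylnonanal

The longest carbon chain that includes the –CHO group has 9 carbons, so the parent hydride is nonane.
The principal characteristic group is an aldehyde (terminal –CHO), named with the suffix -al.
The numbering direction is chosen so that the aldehyde carbon is C-1 by definition.
With this numbering: a bromo group at C-7; an ethyl group at C-6.
The substituents are ordered alphabetically, ignoring any di-/tri- multipliers.
The name is 7-bromo-6-ethylnonanal.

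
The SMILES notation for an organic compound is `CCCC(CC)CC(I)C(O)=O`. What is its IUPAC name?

The longest carbon chain that includes the –COOH group has 7 carbons, so the parent hydride is heptane.
A carboxylic acid (terminal –COOH) is the principal characteristic group, giving the suffix -oic acid.
Number the chain so that the carboxylic acid carbon is C-1 by definition.
This places an ethyl group at C-4; an iodo group at C-2.
Substituent prefixes are cited in alphabetical order (multiplying prefixes like di-/tri- are ignored for ordering).
Assembling the pieces gives 4-ethyl-2-iodoheptanoic acid.

4-ethyl-2-iodoheptanoic acid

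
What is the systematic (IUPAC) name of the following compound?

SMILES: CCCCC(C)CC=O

The longest chain bearing the –CHO group is 7 carbons long (heptane).
The principal characteristic group is an aldehyde (terminal –CHO), named with the suffix -al.
The numbering direction is chosen so that the aldehyde carbon is C-1 by definition.
That gives a methyl group at C-3.
The name is 3-methylheptanal.

3-methylheptanal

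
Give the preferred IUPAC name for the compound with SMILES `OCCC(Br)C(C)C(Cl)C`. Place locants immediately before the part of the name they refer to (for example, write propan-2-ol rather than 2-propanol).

The longest chain bearing the –OH group is 6 carbons long (hexane).
An alcohol (–OH) is the principal characteristic group, giving the suffix -ol.
Choose the numbering such that numbering from this end puts the hydroxyl group at C-1 rather than C-6.
This places the hydroxyl at C-1; a bromo group at C-3; a chloro group at C-5; a methyl group at C-4.
Prefixes are listed alphabetically: bromo, chloro, methyl.
The name is 3-bromo-5-chloro-4-methylhexan-1-ol.

3-bromo-5-chloro-4-methylhexan-1-ol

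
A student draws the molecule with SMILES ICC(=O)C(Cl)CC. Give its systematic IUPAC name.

3-chloro-1-iodopentan-2-one

The longest carbon chain that includes the carbonyl has 5 carbons, so the parent hydride is pentane.
The principal characteristic group is a ketone (C=O on an internal carbon), named with the suffix -one.
Number the chain so that numbering from this end puts the carbonyl group at C-2 rather than C-4.
With this numbering: the carbonyl at C-2; a chloro group at C-3; an iodo group at C-1.
Prefixes are listed alphabetically: chloro, iodo.
The name is 3-chloro-1-iodopentan-2-one.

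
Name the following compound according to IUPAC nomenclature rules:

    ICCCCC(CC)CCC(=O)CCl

1-chloro-5-ethyl-9-iodononan-2-one

The longest chain bearing the carbonyl is 9 carbons long (nonane).
The highest-priority functional group is a ketone (C=O on an internal carbon), so the name ends in -one.
Choose the numbering such that numbering from this end puts the carbonyl group at C-2 rather than C-8.
This places the carbonyl at C-2; a chloro group at C-1; an ethyl group at C-5; an iodo group at C-9.
The substituents are ordered alphabetically, ignoring any di-/tri- multipliers.
Assembling the pieces gives 1-chloro-5-ethyl-9-iodononan-2-one.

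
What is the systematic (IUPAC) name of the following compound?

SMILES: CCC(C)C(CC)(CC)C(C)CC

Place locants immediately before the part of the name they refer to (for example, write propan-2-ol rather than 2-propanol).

4,4-diethyl-3,5-dimethylheptane

The longest carbon chain is 7 atoms: the parent is heptane.
The molecule is symmetric, so either numbering direction gives the same locants.
This places two ethyl groups at C-4; methyl groups at C-3 and C-5.
The substituents are ordered alphabetically, ignoring any di-/tri- multipliers.
Putting it together: 4,4-diethyl-3,5-dimethylheptane.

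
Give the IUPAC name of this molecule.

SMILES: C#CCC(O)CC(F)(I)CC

6-fluoro-6-iodooct-1-yn-4-ol

The longest chain bearing the –OH group and the multiple bond is 8 carbons long (octane).
The principal characteristic group is an alcohol (–OH), named with the suffix -ol.
The chain contains a C≡C triple bond, so the unsaturation ending is -yne.
The numbering direction is chosen so that numbering from this end puts the hydroxyl group at C-4 rather than C-5.
This places the hydroxyl at C-4; the triple bond between C-1 and C-2; a fluoro group at C-6; an iodo group at C-6.
Substituent prefixes are cited in alphabetical order (multiplying prefixes like di-/tri- are ignored for ordering).
The name is 6-fluoro-6-iodooct-1-yn-4-ol.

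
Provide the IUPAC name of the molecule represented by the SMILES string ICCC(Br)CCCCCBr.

The longest continuous carbon chain has 8 atoms, so the parent hydride is octane.
Choose the numbering such that the substituent locant set {1,3,8} is lower than {1,6,8} at the first point of difference.
With this numbering: bromo groups at C-3 and C-8; an iodo group at C-1.
Substituent prefixes are cited in alphabetical order (multiplying prefixes like di-/tri- are ignored for ordering).
Putting it together: 3,8-dibromo-1-iodooctane.

3,8-dibromo-1-iodooctane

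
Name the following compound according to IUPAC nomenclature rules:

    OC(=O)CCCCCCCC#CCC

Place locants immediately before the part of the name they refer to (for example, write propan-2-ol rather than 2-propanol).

dodec-9-ynoic acid

The longest chain bearing the –COOH group and the multiple bond is 12 carbons long (dodecane).
The highest-priority functional group is a carboxylic acid (terminal –COOH), so the name ends in -oic acid.
There is one C≡C triple bond, indicated by the ending -yne.
Choose the numbering such that the carboxylic acid carbon is C-1 by definition.
This places the triple bond between C-9 and C-10.
Putting it together: dodec-9-ynoic acid.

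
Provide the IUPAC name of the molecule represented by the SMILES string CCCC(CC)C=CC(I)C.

Counting along the main chain through the multiple bond gives 8 carbons: the parent is octane.
A C=C double bond in the chain gives the infix -ene-.
The numbering direction is chosen so that numbering from this end puts the double bond at C-3 rather than C-5.
That gives the double bond between C-3 and C-4; an ethyl group at C-5; an iodo group at C-2.
Substituent prefixes are cited in alphabetical order (multiplying prefixes like di-/tri- are ignored for ordering).
The name is 5-ethyl-2-iodooct-3-ene.

5-ethyl-2-iodooct-3-ene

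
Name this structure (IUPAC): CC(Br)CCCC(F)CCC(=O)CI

9-bromo-5-fluoro-1-iododecan-2-one

The longest chain bearing the carbonyl is 10 carbons long (decane).
The principal characteristic group is a ketone (C=O on an internal carbon), named with the suffix -one.
Number the chain so that numbering from this end puts the carbonyl group at C-2 rather than C-9.
This places the carbonyl at C-2; a bromo group at C-9; a fluoro group at C-5; an iodo group at C-1.
Substituent prefixes are cited in alphabetical order (multiplying prefixes like di-/tri- are ignored for ordering).
The name is 9-bromo-5-fluoro-1-iododecan-2-one.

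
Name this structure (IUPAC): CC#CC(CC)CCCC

4-ethyloct-2-yne

Counting along the main chain through the multiple bond gives 8 carbons: the parent is octane.
A C≡C triple bond in the chain gives the infix -yne-.
Number the chain so that numbering from this end puts the triple bond at C-2 rather than C-6.
This places the triple bond between C-2 and C-3; an ethyl group at C-4.
Putting it together: 4-ethyloct-2-yne.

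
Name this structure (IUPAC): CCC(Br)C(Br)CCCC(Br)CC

3,4,8-tribromodecane

The longest continuous carbon chain has 10 atoms, so the parent hydride is decane.
Number the chain so that the substituent locant set {3,4,8} is lower than {3,7,8} at the first point of difference.
With this numbering: bromo groups at C-3 and C-4 and C-8.
Putting it together: 3,4,8-tribromodecane.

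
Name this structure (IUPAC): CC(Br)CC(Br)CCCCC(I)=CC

8,10-dibromo-3-iodoundec-2-ene

Counting along the main chain through the multiple bond gives 11 carbons: the parent is undecane.
There is one C=C double bond, indicated by the ending -ene.
Choose the numbering such that numbering from this end puts the double bond at C-2 rather than C-9.
That gives the double bond between C-2 and C-3; bromo groups at C-8 and C-10; an iodo group at C-3.
Substituent prefixes are cited in alphabetical order (multiplying prefixes like di-/tri- are ignored for ordering).
Assembling the pieces gives 8,10-dibromo-3-iodoundec-2-ene.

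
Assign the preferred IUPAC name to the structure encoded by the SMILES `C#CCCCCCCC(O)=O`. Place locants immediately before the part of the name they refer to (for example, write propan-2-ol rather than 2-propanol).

non-8-ynoic acid

The longest chain bearing the –COOH group and the multiple bond is 9 carbons long (nonane).
The highest-priority functional group is a carboxylic acid (terminal –COOH), so the name ends in -oic acid.
There is one C≡C triple bond, indicated by the ending -yne.
Number the chain so that the carboxylic acid carbon is C-1 by definition.
This places the triple bond between C-8 and C-9.
Putting it together: non-8-ynoic acid.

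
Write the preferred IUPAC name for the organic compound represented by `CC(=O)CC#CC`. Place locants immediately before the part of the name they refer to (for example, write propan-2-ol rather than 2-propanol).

The longest carbon chain that includes the carbonyl and the multiple bond has 6 carbons, so the parent hydride is hexane.
A ketone (C=O on an internal carbon) is the principal characteristic group, giving the suffix -one.
The chain contains a C≡C triple bond, so the unsaturation ending is -yne.
The numbering direction is chosen so that numbering from this end puts the carbonyl group at C-2 rather than C-5.
With this numbering: the carbonyl at C-2; the triple bond between C-4 and C-5.
Putting it together: hex-4-yn-2-one.

hex-4-yn-2-one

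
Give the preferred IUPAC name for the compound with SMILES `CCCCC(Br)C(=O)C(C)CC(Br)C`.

Counting along the main chain through the carbonyl gives 10 carbons: the parent is decane.
The highest-priority functional group is a ketone (C=O on an internal carbon), so the name ends in -one.
Choose the numbering such that numbering from this end puts the carbonyl group at C-5 rather than C-6.
This places the carbonyl at C-5; bromo groups at C-2 and C-6; a methyl group at C-4.
Prefixes are listed alphabetically: bromo, methyl.
The name is 2,6-dibromo-4-methyldecan-5-one.

2,6-dibromo-4-methyldecan-5-one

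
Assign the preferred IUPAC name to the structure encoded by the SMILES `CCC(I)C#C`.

The longest carbon chain that includes the multiple bond has 5 carbons, so the parent hydride is pentane.
There is one C≡C triple bond, indicated by the ending -yne.
The numbering direction is chosen so that numbering from this end puts the triple bond at C-1 rather than C-4.
With this numbering: the triple bond between C-1 and C-2; an iodo group at C-3.
Putting it together: 3-iodopent-1-yne.

3-iodopent-1-yne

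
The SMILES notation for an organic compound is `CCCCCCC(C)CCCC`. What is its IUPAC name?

5-methylundecane

The parent chain contains 11 carbons (undecane).
The numbering direction is chosen so that the substituent locant set {5} is lower than {7} at the first point of difference.
This places a methyl group at C-5.
Assembling the pieces gives 5-methylundecane.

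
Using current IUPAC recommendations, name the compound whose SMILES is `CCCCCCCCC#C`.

Counting along the main chain through the multiple bond gives 10 carbons: the parent is decane.
A C≡C triple bond in the chain gives the infix -yne-.
The numbering direction is chosen so that numbering from this end puts the triple bond at C-1 rather than C-9.
With this numbering: the triple bond between C-1 and C-2.
Putting it together: dec-1-yne.

dec-1-yne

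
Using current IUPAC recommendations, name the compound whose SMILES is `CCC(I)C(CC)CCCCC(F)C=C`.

Counting along the main chain through the multiple bond gives 11 carbons: the parent is undecane.
The chain contains a C=C double bond, so the unsaturation ending is -ene.
Choose the numbering such that numbering from this end puts the double bond at C-1 rather than C-10.
This places the double bond between C-1 and C-2; an ethyl group at C-8; a fluoro group at C-3; an iodo group at C-9.
The substituents are ordered alphabetically, ignoring any di-/tri- multipliers.
Putting it together: 8-ethyl-3-fluoro-9-iodoundec-1-ene.

8-ethyl-3-fluoro-9-iodoundec-1-ene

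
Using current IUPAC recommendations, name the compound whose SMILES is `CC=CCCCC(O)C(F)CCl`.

Counting along the main chain through the –OH group and the multiple bond gives 9 carbons: the parent is nonane.
An alcohol (–OH) is the principal characteristic group, giving the suffix -ol.
There is one C=C double bond, indicated by the ending -ene.
The numbering direction is chosen so that numbering from this end puts the hydroxyl group at C-3 rather than C-7.
That gives the hydroxyl at C-3; the double bond between C-7 and C-8; a chloro group at C-1; a fluoro group at C-2.
The substituents are ordered alphabetically, ignoring any di-/tri- multipliers.
Assembling the pieces gives 1-chloro-2-fluoronon-7-en-3-ol.

1-chloro-2-fluoronon-7-en-3-ol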